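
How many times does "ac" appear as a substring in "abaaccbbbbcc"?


Searching for "ac" in "abaaccbbbbcc"
Scanning each position:
  Position 0: "ab" => no
  Position 1: "ba" => no
  Position 2: "aa" => no
  Position 3: "ac" => MATCH
  Position 4: "cc" => no
  Position 5: "cb" => no
  Position 6: "bb" => no
  Position 7: "bb" => no
  Position 8: "bb" => no
  Position 9: "bc" => no
  Position 10: "cc" => no
Total occurrences: 1

1


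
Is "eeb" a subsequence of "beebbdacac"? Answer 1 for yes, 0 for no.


Check if "eeb" is a subsequence of "beebbdacac"
Greedy scan:
  Position 0 ('b'): no match needed
  Position 1 ('e'): matches sub[0] = 'e'
  Position 2 ('e'): matches sub[1] = 'e'
  Position 3 ('b'): matches sub[2] = 'b'
  Position 4 ('b'): no match needed
  Position 5 ('d'): no match needed
  Position 6 ('a'): no match needed
  Position 7 ('c'): no match needed
  Position 8 ('a'): no match needed
  Position 9 ('c'): no match needed
All 3 characters matched => is a subsequence

1


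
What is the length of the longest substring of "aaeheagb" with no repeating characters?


Input: "aaeheagb"
Sliding window (track last position of each char):
  Position 0 ('a'): window [0,0] length 1 -- new best
  Position 1 ('a'): repeat (last at 0), move window start to 1
  Position 1 ('a'): window [1,1] length 1
  Position 2 ('e'): window [1,2] length 2 -- new best
  Position 3 ('h'): window [1,3] length 3 -- new best
  Position 4 ('e'): repeat (last at 2), move window start to 3
  Position 4 ('e'): window [3,4] length 2
  Position 5 ('a'): window [3,5] length 3
  Position 6 ('g'): window [3,6] length 4 -- new best
  Position 7 ('b'): window [3,7] length 5 -- new best
Longest substring with no repeats: "heagb" with length 5

5


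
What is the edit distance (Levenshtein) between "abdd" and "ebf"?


Computing edit distance: "abdd" -> "ebf"
DP table:
           e    b    f
      0    1    2    3
  a   1    1    2    3
  b   2    2    1    2
  d   3    3    2    2
  d   4    4    3    3
Edit distance = dp[4][3] = 3

3


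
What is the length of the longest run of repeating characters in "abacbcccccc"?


Input: "abacbcccccc"
Scanning for longest run:
  Position 1 ('b'): new char, reset run to 1
  Position 2 ('a'): new char, reset run to 1
  Position 3 ('c'): new char, reset run to 1
  Position 4 ('b'): new char, reset run to 1
  Position 5 ('c'): new char, reset run to 1
  Position 6 ('c'): continues run of 'c', length=2
  Position 7 ('c'): continues run of 'c', length=3
  Position 8 ('c'): continues run of 'c', length=4
  Position 9 ('c'): continues run of 'c', length=5
  Position 10 ('c'): continues run of 'c', length=6
Longest run: 'c' with length 6

6


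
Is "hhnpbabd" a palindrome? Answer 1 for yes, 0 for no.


Input: hhnpbabd
Reversed: dbabpnhh
  Compare pos 0 ('h') with pos 7 ('d'): MISMATCH
  Compare pos 1 ('h') with pos 6 ('b'): MISMATCH
  Compare pos 2 ('n') with pos 5 ('a'): MISMATCH
  Compare pos 3 ('p') with pos 4 ('b'): MISMATCH
Result: not a palindrome

0


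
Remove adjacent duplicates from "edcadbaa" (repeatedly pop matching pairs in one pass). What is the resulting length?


Input: edcadbaa
Stack-based adjacent duplicate removal:
  Read 'e': push. Stack: e
  Read 'd': push. Stack: ed
  Read 'c': push. Stack: edc
  Read 'a': push. Stack: edca
  Read 'd': push. Stack: edcad
  Read 'b': push. Stack: edcadb
  Read 'a': push. Stack: edcadba
  Read 'a': matches stack top 'a' => pop. Stack: edcadb
Final stack: "edcadb" (length 6)

6


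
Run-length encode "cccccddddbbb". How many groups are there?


Input: cccccddddbbb
Scanning for consecutive runs:
  Group 1: 'c' x 5 (positions 0-4)
  Group 2: 'd' x 4 (positions 5-8)
  Group 3: 'b' x 3 (positions 9-11)
Total groups: 3

3


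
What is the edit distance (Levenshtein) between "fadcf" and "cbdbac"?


Computing edit distance: "fadcf" -> "cbdbac"
DP table:
           c    b    d    b    a    c
      0    1    2    3    4    5    6
  f   1    1    2    3    4    5    6
  a   2    2    2    3    4    4    5
  d   3    3    3    2    3    4    5
  c   4    3    4    3    3    4    4
  f   5    4    4    4    4    4    5
Edit distance = dp[5][6] = 5

5


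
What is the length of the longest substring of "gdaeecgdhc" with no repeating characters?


Input: "gdaeecgdhc"
Sliding window (track last position of each char):
  Position 0 ('g'): window [0,0] length 1 -- new best
  Position 1 ('d'): window [0,1] length 2 -- new best
  Position 2 ('a'): window [0,2] length 3 -- new best
  Position 3 ('e'): window [0,3] length 4 -- new best
  Position 4 ('e'): repeat (last at 3), move window start to 4
  Position 4 ('e'): window [4,4] length 1
  Position 5 ('c'): window [4,5] length 2
  Position 6 ('g'): window [4,6] length 3
  Position 7 ('d'): window [4,7] length 4
  Position 8 ('h'): window [4,8] length 5 -- new best
  Position 9 ('c'): repeat (last at 5), move window start to 6
  Position 9 ('c'): window [6,9] length 4
Longest substring with no repeats: "ecgdh" with length 5

5


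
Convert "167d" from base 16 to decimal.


Input: "167d" in base 16
Positional expansion:
  Digit '1' (value 1) x 16^3 = 4096
  Digit '6' (value 6) x 16^2 = 1536
  Digit '7' (value 7) x 16^1 = 112
  Digit 'd' (value 13) x 16^0 = 13
Sum = 5757

5757


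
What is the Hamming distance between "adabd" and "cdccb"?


Comparing "adabd" and "cdccb" position by position:
  Position 0: 'a' vs 'c' => differ
  Position 1: 'd' vs 'd' => same
  Position 2: 'a' vs 'c' => differ
  Position 3: 'b' vs 'c' => differ
  Position 4: 'd' vs 'b' => differ
Total differences (Hamming distance): 4

4


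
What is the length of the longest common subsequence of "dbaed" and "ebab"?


LCS of "dbaed" and "ebab"
DP table:
           e    b    a    b
      0    0    0    0    0
  d   0    0    0    0    0
  b   0    0    1    1    1
  a   0    0    1    2    2
  e   0    1    1    2    2
  d   0    1    1    2    2
LCS length = dp[5][4] = 2

2


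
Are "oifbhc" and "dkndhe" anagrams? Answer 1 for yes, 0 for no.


Strings: "oifbhc", "dkndhe"
Sorted first:  bcfhio
Sorted second: ddehkn
Differ at position 0: 'b' vs 'd' => not anagrams

0


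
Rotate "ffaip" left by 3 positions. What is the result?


Input: "ffaip", rotate left by 3
First 3 characters: "ffa"
Remaining characters: "ip"
Concatenate remaining + first: "ip" + "ffa" = "ipffa"

ipffa


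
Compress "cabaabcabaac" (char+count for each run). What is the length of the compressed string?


Input: cabaabcabaac
Runs:
  'c' x 1 => "c1"
  'a' x 1 => "a1"
  'b' x 1 => "b1"
  'a' x 2 => "a2"
  'b' x 1 => "b1"
  'c' x 1 => "c1"
  'a' x 1 => "a1"
  'b' x 1 => "b1"
  'a' x 2 => "a2"
  'c' x 1 => "c1"
Compressed: "c1a1b1a2b1c1a1b1a2c1"
Compressed length: 20

20


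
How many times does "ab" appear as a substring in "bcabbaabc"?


Searching for "ab" in "bcabbaabc"
Scanning each position:
  Position 0: "bc" => no
  Position 1: "ca" => no
  Position 2: "ab" => MATCH
  Position 3: "bb" => no
  Position 4: "ba" => no
  Position 5: "aa" => no
  Position 6: "ab" => MATCH
  Position 7: "bc" => no
Total occurrences: 2

2


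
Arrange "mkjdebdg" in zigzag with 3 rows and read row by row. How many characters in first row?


Zigzag "mkjdebdg" into 3 rows:
Placing characters:
  'm' => row 0
  'k' => row 1
  'j' => row 2
  'd' => row 1
  'e' => row 0
  'b' => row 1
  'd' => row 2
  'g' => row 1
Rows:
  Row 0: "me"
  Row 1: "kdbg"
  Row 2: "jd"
First row length: 2

2


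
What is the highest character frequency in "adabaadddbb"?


Input: adabaadddbb
Character counts:
  'a': 4
  'b': 3
  'd': 4
Maximum frequency: 4

4


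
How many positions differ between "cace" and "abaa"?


Comparing "cace" and "abaa" position by position:
  Position 0: 'c' vs 'a' => DIFFER
  Position 1: 'a' vs 'b' => DIFFER
  Position 2: 'c' vs 'a' => DIFFER
  Position 3: 'e' vs 'a' => DIFFER
Positions that differ: 4

4


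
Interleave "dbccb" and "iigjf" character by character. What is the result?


Interleaving "dbccb" and "iigjf":
  Position 0: 'd' from first, 'i' from second => "di"
  Position 1: 'b' from first, 'i' from second => "bi"
  Position 2: 'c' from first, 'g' from second => "cg"
  Position 3: 'c' from first, 'j' from second => "cj"
  Position 4: 'b' from first, 'f' from second => "bf"
Result: dibicgcjbf

dibicgcjbf


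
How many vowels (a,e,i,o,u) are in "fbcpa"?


Input: fbcpa
Checking each character:
  'f' at position 0: consonant
  'b' at position 1: consonant
  'c' at position 2: consonant
  'p' at position 3: consonant
  'a' at position 4: vowel (running total: 1)
Total vowels: 1

1


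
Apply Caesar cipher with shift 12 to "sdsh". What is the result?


Caesar cipher: shift "sdsh" by 12
  's' (pos 18) + 12 = pos 4 = 'e'
  'd' (pos 3) + 12 = pos 15 = 'p'
  's' (pos 18) + 12 = pos 4 = 'e'
  'h' (pos 7) + 12 = pos 19 = 't'
Result: epet

epet


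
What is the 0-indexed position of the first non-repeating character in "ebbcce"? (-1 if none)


Input: ebbcce
Character frequencies:
  'b': 2
  'c': 2
  'e': 2
Scanning left to right for freq == 1:
  Position 0 ('e'): freq=2, skip
  Position 1 ('b'): freq=2, skip
  Position 2 ('b'): freq=2, skip
  Position 3 ('c'): freq=2, skip
  Position 4 ('c'): freq=2, skip
  Position 5 ('e'): freq=2, skip
  No unique character found => answer = -1

-1


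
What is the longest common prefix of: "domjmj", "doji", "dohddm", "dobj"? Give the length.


Words: domjmj, doji, dohddm, dobj
  Position 0: all 'd' => match
  Position 1: all 'o' => match
  Position 2: ('m', 'j', 'h', 'b') => mismatch, stop
LCP = "do" (length 2)

2


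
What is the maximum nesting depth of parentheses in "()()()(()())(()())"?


Input: "()()()(()())(()())"
Tracking depth:
  Position 0 '(': depth becomes 1
  Position 1 ')': depth becomes 0
  Position 2 '(': depth becomes 1
  Position 3 ')': depth becomes 0
  Position 4 '(': depth becomes 1
  Position 5 ')': depth becomes 0
  Position 6 '(': depth becomes 1
  Position 7 '(': depth becomes 2
  Position 8 ')': depth becomes 1
  Position 9 '(': depth becomes 2
  Position 10 ')': depth becomes 1
  Position 11 ')': depth becomes 0
  Position 12 '(': depth becomes 1
  Position 13 '(': depth becomes 2
  Position 14 ')': depth becomes 1
  Position 15 '(': depth becomes 2
  Position 16 ')': depth becomes 1
  Position 17 ')': depth becomes 0
Maximum depth reached: 2

2


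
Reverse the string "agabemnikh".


Input: agabemnikh
Reading characters right to left:
  Position 9: 'h'
  Position 8: 'k'
  Position 7: 'i'
  Position 6: 'n'
  Position 5: 'm'
  Position 4: 'e'
  Position 3: 'b'
  Position 2: 'a'
  Position 1: 'g'
  Position 0: 'a'
Reversed: hkinmebaga

hkinmebaga


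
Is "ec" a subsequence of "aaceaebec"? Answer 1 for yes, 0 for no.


Check if "ec" is a subsequence of "aaceaebec"
Greedy scan:
  Position 0 ('a'): no match needed
  Position 1 ('a'): no match needed
  Position 2 ('c'): no match needed
  Position 3 ('e'): matches sub[0] = 'e'
  Position 4 ('a'): no match needed
  Position 5 ('e'): no match needed
  Position 6 ('b'): no match needed
  Position 7 ('e'): no match needed
  Position 8 ('c'): matches sub[1] = 'c'
All 2 characters matched => is a subsequence

1


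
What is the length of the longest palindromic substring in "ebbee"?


Input: "ebbee"
Checking substrings for palindromes:
  [0:4] "ebbe" (len 4) => palindrome
  [1:3] "bb" (len 2) => palindrome
  [3:5] "ee" (len 2) => palindrome
Longest palindromic substring: "ebbe" with length 4

4


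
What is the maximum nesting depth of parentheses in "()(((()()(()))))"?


Input: "()(((()()(()))))"
Tracking depth:
  Position 0 '(': depth becomes 1
  Position 1 ')': depth becomes 0
  Position 2 '(': depth becomes 1
  Position 3 '(': depth becomes 2
  Position 4 '(': depth becomes 3
  Position 5 '(': depth becomes 4
  Position 6 ')': depth becomes 3
  Position 7 '(': depth becomes 4
  Position 8 ')': depth becomes 3
  Position 9 '(': depth becomes 4
  Position 10 '(': depth becomes 5
  Position 11 ')': depth becomes 4
  Position 12 ')': depth becomes 3
  Position 13 ')': depth becomes 2
  Position 14 ')': depth becomes 1
  Position 15 ')': depth becomes 0
Maximum depth reached: 5

5


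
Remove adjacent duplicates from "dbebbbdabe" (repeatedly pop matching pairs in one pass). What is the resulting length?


Input: dbebbbdabe
Stack-based adjacent duplicate removal:
  Read 'd': push. Stack: d
  Read 'b': push. Stack: db
  Read 'e': push. Stack: dbe
  Read 'b': push. Stack: dbeb
  Read 'b': matches stack top 'b' => pop. Stack: dbe
  Read 'b': push. Stack: dbeb
  Read 'd': push. Stack: dbebd
  Read 'a': push. Stack: dbebda
  Read 'b': push. Stack: dbebdab
  Read 'e': push. Stack: dbebdabe
Final stack: "dbebdabe" (length 8)

8


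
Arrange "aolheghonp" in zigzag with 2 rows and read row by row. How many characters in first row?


Zigzag "aolheghonp" into 2 rows:
Placing characters:
  'a' => row 0
  'o' => row 1
  'l' => row 0
  'h' => row 1
  'e' => row 0
  'g' => row 1
  'h' => row 0
  'o' => row 1
  'n' => row 0
  'p' => row 1
Rows:
  Row 0: "alehn"
  Row 1: "ohgop"
First row length: 5

5


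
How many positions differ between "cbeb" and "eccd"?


Comparing "cbeb" and "eccd" position by position:
  Position 0: 'c' vs 'e' => DIFFER
  Position 1: 'b' vs 'c' => DIFFER
  Position 2: 'e' vs 'c' => DIFFER
  Position 3: 'b' vs 'd' => DIFFER
Positions that differ: 4

4


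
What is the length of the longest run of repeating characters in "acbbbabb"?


Input: "acbbbabb"
Scanning for longest run:
  Position 1 ('c'): new char, reset run to 1
  Position 2 ('b'): new char, reset run to 1
  Position 3 ('b'): continues run of 'b', length=2
  Position 4 ('b'): continues run of 'b', length=3
  Position 5 ('a'): new char, reset run to 1
  Position 6 ('b'): new char, reset run to 1
  Position 7 ('b'): continues run of 'b', length=2
Longest run: 'b' with length 3

3


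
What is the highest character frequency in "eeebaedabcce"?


Input: eeebaedabcce
Character counts:
  'a': 2
  'b': 2
  'c': 2
  'd': 1
  'e': 5
Maximum frequency: 5

5


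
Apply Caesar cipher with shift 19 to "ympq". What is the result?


Caesar cipher: shift "ympq" by 19
  'y' (pos 24) + 19 = pos 17 = 'r'
  'm' (pos 12) + 19 = pos 5 = 'f'
  'p' (pos 15) + 19 = pos 8 = 'i'
  'q' (pos 16) + 19 = pos 9 = 'j'
Result: rfij

rfij


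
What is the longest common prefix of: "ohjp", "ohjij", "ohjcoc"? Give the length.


Words: ohjp, ohjij, ohjcoc
  Position 0: all 'o' => match
  Position 1: all 'h' => match
  Position 2: all 'j' => match
  Position 3: ('p', 'i', 'c') => mismatch, stop
LCP = "ohj" (length 3)

3


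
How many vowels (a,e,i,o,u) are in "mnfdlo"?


Input: mnfdlo
Checking each character:
  'm' at position 0: consonant
  'n' at position 1: consonant
  'f' at position 2: consonant
  'd' at position 3: consonant
  'l' at position 4: consonant
  'o' at position 5: vowel (running total: 1)
Total vowels: 1

1


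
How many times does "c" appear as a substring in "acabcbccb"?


Searching for "c" in "acabcbccb"
Scanning each position:
  Position 0: "a" => no
  Position 1: "c" => MATCH
  Position 2: "a" => no
  Position 3: "b" => no
  Position 4: "c" => MATCH
  Position 5: "b" => no
  Position 6: "c" => MATCH
  Position 7: "c" => MATCH
  Position 8: "b" => no
Total occurrences: 4

4


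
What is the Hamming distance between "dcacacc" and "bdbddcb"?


Comparing "dcacacc" and "bdbddcb" position by position:
  Position 0: 'd' vs 'b' => differ
  Position 1: 'c' vs 'd' => differ
  Position 2: 'a' vs 'b' => differ
  Position 3: 'c' vs 'd' => differ
  Position 4: 'a' vs 'd' => differ
  Position 5: 'c' vs 'c' => same
  Position 6: 'c' vs 'b' => differ
Total differences (Hamming distance): 6

6


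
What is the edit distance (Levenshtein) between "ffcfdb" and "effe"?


Computing edit distance: "ffcfdb" -> "effe"
DP table:
           e    f    f    e
      0    1    2    3    4
  f   1    1    1    2    3
  f   2    2    1    1    2
  c   3    3    2    2    2
  f   4    4    3    2    3
  d   5    5    4    3    3
  b   6    6    5    4    4
Edit distance = dp[6][4] = 4

4


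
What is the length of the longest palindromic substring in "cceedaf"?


Input: "cceedaf"
Checking substrings for palindromes:
  [0:2] "cc" (len 2) => palindrome
  [2:4] "ee" (len 2) => palindrome
Longest palindromic substring: "cc" with length 2

2


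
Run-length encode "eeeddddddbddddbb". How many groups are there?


Input: eeeddddddbddddbb
Scanning for consecutive runs:
  Group 1: 'e' x 3 (positions 0-2)
  Group 2: 'd' x 6 (positions 3-8)
  Group 3: 'b' x 1 (positions 9-9)
  Group 4: 'd' x 4 (positions 10-13)
  Group 5: 'b' x 2 (positions 14-15)
Total groups: 5

5


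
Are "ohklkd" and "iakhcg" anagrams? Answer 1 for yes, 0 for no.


Strings: "ohklkd", "iakhcg"
Sorted first:  dhkklo
Sorted second: acghik
Differ at position 0: 'd' vs 'a' => not anagrams

0


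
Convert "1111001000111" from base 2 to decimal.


Input: "1111001000111" in base 2
Positional expansion:
  Digit '1' (value 1) x 2^12 = 4096
  Digit '1' (value 1) x 2^11 = 2048
  Digit '1' (value 1) x 2^10 = 1024
  Digit '1' (value 1) x 2^9 = 512
  Digit '0' (value 0) x 2^8 = 0
  Digit '0' (value 0) x 2^7 = 0
  Digit '1' (value 1) x 2^6 = 64
  Digit '0' (value 0) x 2^5 = 0
  Digit '0' (value 0) x 2^4 = 0
  Digit '0' (value 0) x 2^3 = 0
  Digit '1' (value 1) x 2^2 = 4
  Digit '1' (value 1) x 2^1 = 2
  Digit '1' (value 1) x 2^0 = 1
Sum = 7751

7751


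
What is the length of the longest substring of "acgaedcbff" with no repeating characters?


Input: "acgaedcbff"
Sliding window (track last position of each char):
  Position 0 ('a'): window [0,0] length 1 -- new best
  Position 1 ('c'): window [0,1] length 2 -- new best
  Position 2 ('g'): window [0,2] length 3 -- new best
  Position 3 ('a'): repeat (last at 0), move window start to 1
  Position 3 ('a'): window [1,3] length 3
  Position 4 ('e'): window [1,4] length 4 -- new best
  Position 5 ('d'): window [1,5] length 5 -- new best
  Position 6 ('c'): repeat (last at 1), move window start to 2
  Position 6 ('c'): window [2,6] length 5
  Position 7 ('b'): window [2,7] length 6 -- new best
  Position 8 ('f'): window [2,8] length 7 -- new best
  Position 9 ('f'): repeat (last at 8), move window start to 9
  Position 9 ('f'): window [9,9] length 1
Longest substring with no repeats: "gaedcbf" with length 7

7


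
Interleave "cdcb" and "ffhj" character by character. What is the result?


Interleaving "cdcb" and "ffhj":
  Position 0: 'c' from first, 'f' from second => "cf"
  Position 1: 'd' from first, 'f' from second => "df"
  Position 2: 'c' from first, 'h' from second => "ch"
  Position 3: 'b' from first, 'j' from second => "bj"
Result: cfdfchbj

cfdfchbj


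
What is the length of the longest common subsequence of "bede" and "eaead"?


LCS of "bede" and "eaead"
DP table:
           e    a    e    a    d
      0    0    0    0    0    0
  b   0    0    0    0    0    0
  e   0    1    1    1    1    1
  d   0    1    1    1    1    2
  e   0    1    1    2    2    2
LCS length = dp[4][5] = 2

2


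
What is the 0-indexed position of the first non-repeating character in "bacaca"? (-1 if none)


Input: bacaca
Character frequencies:
  'a': 3
  'b': 1
  'c': 2
Scanning left to right for freq == 1:
  Position 0 ('b'): unique! => answer = 0

0


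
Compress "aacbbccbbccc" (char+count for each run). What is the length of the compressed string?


Input: aacbbccbbccc
Runs:
  'a' x 2 => "a2"
  'c' x 1 => "c1"
  'b' x 2 => "b2"
  'c' x 2 => "c2"
  'b' x 2 => "b2"
  'c' x 3 => "c3"
Compressed: "a2c1b2c2b2c3"
Compressed length: 12

12


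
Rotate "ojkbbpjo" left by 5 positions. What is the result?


Input: "ojkbbpjo", rotate left by 5
First 5 characters: "ojkbb"
Remaining characters: "pjo"
Concatenate remaining + first: "pjo" + "ojkbb" = "pjoojkbb"

pjoojkbb


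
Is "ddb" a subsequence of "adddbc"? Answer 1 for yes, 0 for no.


Check if "ddb" is a subsequence of "adddbc"
Greedy scan:
  Position 0 ('a'): no match needed
  Position 1 ('d'): matches sub[0] = 'd'
  Position 2 ('d'): matches sub[1] = 'd'
  Position 3 ('d'): no match needed
  Position 4 ('b'): matches sub[2] = 'b'
  Position 5 ('c'): no match needed
All 3 characters matched => is a subsequence

1


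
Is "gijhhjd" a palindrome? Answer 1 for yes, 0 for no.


Input: gijhhjd
Reversed: djhhjig
  Compare pos 0 ('g') with pos 6 ('d'): MISMATCH
  Compare pos 1 ('i') with pos 5 ('j'): MISMATCH
  Compare pos 2 ('j') with pos 4 ('h'): MISMATCH
Result: not a palindrome

0


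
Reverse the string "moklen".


Input: moklen
Reading characters right to left:
  Position 5: 'n'
  Position 4: 'e'
  Position 3: 'l'
  Position 2: 'k'
  Position 1: 'o'
  Position 0: 'm'
Reversed: nelkom

nelkom


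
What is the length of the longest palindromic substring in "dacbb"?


Input: "dacbb"
Checking substrings for palindromes:
  [3:5] "bb" (len 2) => palindrome
Longest palindromic substring: "bb" with length 2

2


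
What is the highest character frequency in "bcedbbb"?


Input: bcedbbb
Character counts:
  'b': 4
  'c': 1
  'd': 1
  'e': 1
Maximum frequency: 4

4


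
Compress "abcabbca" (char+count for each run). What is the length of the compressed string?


Input: abcabbca
Runs:
  'a' x 1 => "a1"
  'b' x 1 => "b1"
  'c' x 1 => "c1"
  'a' x 1 => "a1"
  'b' x 2 => "b2"
  'c' x 1 => "c1"
  'a' x 1 => "a1"
Compressed: "a1b1c1a1b2c1a1"
Compressed length: 14

14


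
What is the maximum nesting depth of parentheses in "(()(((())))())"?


Input: "(()(((())))())"
Tracking depth:
  Position 0 '(': depth becomes 1
  Position 1 '(': depth becomes 2
  Position 2 ')': depth becomes 1
  Position 3 '(': depth becomes 2
  Position 4 '(': depth becomes 3
  Position 5 '(': depth becomes 4
  Position 6 '(': depth becomes 5
  Position 7 ')': depth becomes 4
  Position 8 ')': depth becomes 3
  Position 9 ')': depth becomes 2
  Position 10 ')': depth becomes 1
  Position 11 '(': depth becomes 2
  Position 12 ')': depth becomes 1
  Position 13 ')': depth becomes 0
Maximum depth reached: 5

5


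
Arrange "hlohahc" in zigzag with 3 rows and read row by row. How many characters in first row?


Zigzag "hlohahc" into 3 rows:
Placing characters:
  'h' => row 0
  'l' => row 1
  'o' => row 2
  'h' => row 1
  'a' => row 0
  'h' => row 1
  'c' => row 2
Rows:
  Row 0: "ha"
  Row 1: "lhh"
  Row 2: "oc"
First row length: 2

2


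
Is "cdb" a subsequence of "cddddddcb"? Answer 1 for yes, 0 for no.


Check if "cdb" is a subsequence of "cddddddcb"
Greedy scan:
  Position 0 ('c'): matches sub[0] = 'c'
  Position 1 ('d'): matches sub[1] = 'd'
  Position 2 ('d'): no match needed
  Position 3 ('d'): no match needed
  Position 4 ('d'): no match needed
  Position 5 ('d'): no match needed
  Position 6 ('d'): no match needed
  Position 7 ('c'): no match needed
  Position 8 ('b'): matches sub[2] = 'b'
All 3 characters matched => is a subsequence

1


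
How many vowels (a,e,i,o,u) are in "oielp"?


Input: oielp
Checking each character:
  'o' at position 0: vowel (running total: 1)
  'i' at position 1: vowel (running total: 2)
  'e' at position 2: vowel (running total: 3)
  'l' at position 3: consonant
  'p' at position 4: consonant
Total vowels: 3

3


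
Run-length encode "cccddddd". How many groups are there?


Input: cccddddd
Scanning for consecutive runs:
  Group 1: 'c' x 3 (positions 0-2)
  Group 2: 'd' x 5 (positions 3-7)
Total groups: 2

2


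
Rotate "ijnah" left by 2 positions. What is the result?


Input: "ijnah", rotate left by 2
First 2 characters: "ij"
Remaining characters: "nah"
Concatenate remaining + first: "nah" + "ij" = "nahij"

nahij


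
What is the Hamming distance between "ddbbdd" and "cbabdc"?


Comparing "ddbbdd" and "cbabdc" position by position:
  Position 0: 'd' vs 'c' => differ
  Position 1: 'd' vs 'b' => differ
  Position 2: 'b' vs 'a' => differ
  Position 3: 'b' vs 'b' => same
  Position 4: 'd' vs 'd' => same
  Position 5: 'd' vs 'c' => differ
Total differences (Hamming distance): 4

4


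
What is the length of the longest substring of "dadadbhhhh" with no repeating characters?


Input: "dadadbhhhh"
Sliding window (track last position of each char):
  Position 0 ('d'): window [0,0] length 1 -- new best
  Position 1 ('a'): window [0,1] length 2 -- new best
  Position 2 ('d'): repeat (last at 0), move window start to 1
  Position 2 ('d'): window [1,2] length 2
  Position 3 ('a'): repeat (last at 1), move window start to 2
  Position 3 ('a'): window [2,3] length 2
  Position 4 ('d'): repeat (last at 2), move window start to 3
  Position 4 ('d'): window [3,4] length 2
  Position 5 ('b'): window [3,5] length 3 -- new best
  Position 6 ('h'): window [3,6] length 4 -- new best
  Position 7 ('h'): repeat (last at 6), move window start to 7
  Position 7 ('h'): window [7,7] length 1
  Position 8 ('h'): repeat (last at 7), move window start to 8
  Position 8 ('h'): window [8,8] length 1
  Position 9 ('h'): repeat (last at 8), move window start to 9
  Position 9 ('h'): window [9,9] length 1
Longest substring with no repeats: "adbh" with length 4

4


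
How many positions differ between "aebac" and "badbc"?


Comparing "aebac" and "badbc" position by position:
  Position 0: 'a' vs 'b' => DIFFER
  Position 1: 'e' vs 'a' => DIFFER
  Position 2: 'b' vs 'd' => DIFFER
  Position 3: 'a' vs 'b' => DIFFER
  Position 4: 'c' vs 'c' => same
Positions that differ: 4

4


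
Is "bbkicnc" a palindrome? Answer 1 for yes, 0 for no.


Input: bbkicnc
Reversed: cncikbb
  Compare pos 0 ('b') with pos 6 ('c'): MISMATCH
  Compare pos 1 ('b') with pos 5 ('n'): MISMATCH
  Compare pos 2 ('k') with pos 4 ('c'): MISMATCH
Result: not a palindrome

0


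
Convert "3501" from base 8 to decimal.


Input: "3501" in base 8
Positional expansion:
  Digit '3' (value 3) x 8^3 = 1536
  Digit '5' (value 5) x 8^2 = 320
  Digit '0' (value 0) x 8^1 = 0
  Digit '1' (value 1) x 8^0 = 1
Sum = 1857

1857


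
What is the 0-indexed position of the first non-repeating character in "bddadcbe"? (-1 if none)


Input: bddadcbe
Character frequencies:
  'a': 1
  'b': 2
  'c': 1
  'd': 3
  'e': 1
Scanning left to right for freq == 1:
  Position 0 ('b'): freq=2, skip
  Position 1 ('d'): freq=3, skip
  Position 2 ('d'): freq=3, skip
  Position 3 ('a'): unique! => answer = 3

3


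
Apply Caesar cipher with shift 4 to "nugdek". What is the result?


Caesar cipher: shift "nugdek" by 4
  'n' (pos 13) + 4 = pos 17 = 'r'
  'u' (pos 20) + 4 = pos 24 = 'y'
  'g' (pos 6) + 4 = pos 10 = 'k'
  'd' (pos 3) + 4 = pos 7 = 'h'
  'e' (pos 4) + 4 = pos 8 = 'i'
  'k' (pos 10) + 4 = pos 14 = 'o'
Result: rykhio

rykhio


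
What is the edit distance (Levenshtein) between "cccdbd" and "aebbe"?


Computing edit distance: "cccdbd" -> "aebbe"
DP table:
           a    e    b    b    e
      0    1    2    3    4    5
  c   1    1    2    3    4    5
  c   2    2    2    3    4    5
  c   3    3    3    3    4    5
  d   4    4    4    4    4    5
  b   5    5    5    4    4    5
  d   6    6    6    5    5    5
Edit distance = dp[6][5] = 5

5


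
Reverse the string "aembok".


Input: aembok
Reading characters right to left:
  Position 5: 'k'
  Position 4: 'o'
  Position 3: 'b'
  Position 2: 'm'
  Position 1: 'e'
  Position 0: 'a'
Reversed: kobmea

kobmea


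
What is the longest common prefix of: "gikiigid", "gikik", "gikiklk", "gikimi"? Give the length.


Words: gikiigid, gikik, gikiklk, gikimi
  Position 0: all 'g' => match
  Position 1: all 'i' => match
  Position 2: all 'k' => match
  Position 3: all 'i' => match
  Position 4: ('i', 'k', 'k', 'm') => mismatch, stop
LCP = "giki" (length 4)

4


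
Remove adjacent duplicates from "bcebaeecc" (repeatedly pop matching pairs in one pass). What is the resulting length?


Input: bcebaeecc
Stack-based adjacent duplicate removal:
  Read 'b': push. Stack: b
  Read 'c': push. Stack: bc
  Read 'e': push. Stack: bce
  Read 'b': push. Stack: bceb
  Read 'a': push. Stack: bceba
  Read 'e': push. Stack: bcebae
  Read 'e': matches stack top 'e' => pop. Stack: bceba
  Read 'c': push. Stack: bcebac
  Read 'c': matches stack top 'c' => pop. Stack: bceba
Final stack: "bceba" (length 5)

5


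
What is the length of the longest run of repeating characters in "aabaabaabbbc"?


Input: "aabaabaabbbc"
Scanning for longest run:
  Position 1 ('a'): continues run of 'a', length=2
  Position 2 ('b'): new char, reset run to 1
  Position 3 ('a'): new char, reset run to 1
  Position 4 ('a'): continues run of 'a', length=2
  Position 5 ('b'): new char, reset run to 1
  Position 6 ('a'): new char, reset run to 1
  Position 7 ('a'): continues run of 'a', length=2
  Position 8 ('b'): new char, reset run to 1
  Position 9 ('b'): continues run of 'b', length=2
  Position 10 ('b'): continues run of 'b', length=3
  Position 11 ('c'): new char, reset run to 1
Longest run: 'b' with length 3

3


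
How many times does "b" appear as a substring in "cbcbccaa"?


Searching for "b" in "cbcbccaa"
Scanning each position:
  Position 0: "c" => no
  Position 1: "b" => MATCH
  Position 2: "c" => no
  Position 3: "b" => MATCH
  Position 4: "c" => no
  Position 5: "c" => no
  Position 6: "a" => no
  Position 7: "a" => no
Total occurrences: 2

2


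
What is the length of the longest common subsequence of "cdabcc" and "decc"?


LCS of "cdabcc" and "decc"
DP table:
           d    e    c    c
      0    0    0    0    0
  c   0    0    0    1    1
  d   0    1    1    1    1
  a   0    1    1    1    1
  b   0    1    1    1    1
  c   0    1    1    2    2
  c   0    1    1    2    3
LCS length = dp[6][4] = 3

3


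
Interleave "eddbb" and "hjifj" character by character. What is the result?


Interleaving "eddbb" and "hjifj":
  Position 0: 'e' from first, 'h' from second => "eh"
  Position 1: 'd' from first, 'j' from second => "dj"
  Position 2: 'd' from first, 'i' from second => "di"
  Position 3: 'b' from first, 'f' from second => "bf"
  Position 4: 'b' from first, 'j' from second => "bj"
Result: ehdjdibfbj

ehdjdibfbj


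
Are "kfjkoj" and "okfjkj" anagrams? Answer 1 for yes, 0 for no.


Strings: "kfjkoj", "okfjkj"
Sorted first:  fjjkko
Sorted second: fjjkko
Sorted forms match => anagrams

1


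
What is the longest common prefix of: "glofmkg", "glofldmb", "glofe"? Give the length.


Words: glofmkg, glofldmb, glofe
  Position 0: all 'g' => match
  Position 1: all 'l' => match
  Position 2: all 'o' => match
  Position 3: all 'f' => match
  Position 4: ('m', 'l', 'e') => mismatch, stop
LCP = "glof" (length 4)

4


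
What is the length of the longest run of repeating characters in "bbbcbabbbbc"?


Input: "bbbcbabbbbc"
Scanning for longest run:
  Position 1 ('b'): continues run of 'b', length=2
  Position 2 ('b'): continues run of 'b', length=3
  Position 3 ('c'): new char, reset run to 1
  Position 4 ('b'): new char, reset run to 1
  Position 5 ('a'): new char, reset run to 1
  Position 6 ('b'): new char, reset run to 1
  Position 7 ('b'): continues run of 'b', length=2
  Position 8 ('b'): continues run of 'b', length=3
  Position 9 ('b'): continues run of 'b', length=4
  Position 10 ('c'): new char, reset run to 1
Longest run: 'b' with length 4

4


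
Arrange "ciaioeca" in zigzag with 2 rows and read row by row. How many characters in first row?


Zigzag "ciaioeca" into 2 rows:
Placing characters:
  'c' => row 0
  'i' => row 1
  'a' => row 0
  'i' => row 1
  'o' => row 0
  'e' => row 1
  'c' => row 0
  'a' => row 1
Rows:
  Row 0: "caoc"
  Row 1: "iiea"
First row length: 4

4


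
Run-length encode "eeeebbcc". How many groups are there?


Input: eeeebbcc
Scanning for consecutive runs:
  Group 1: 'e' x 4 (positions 0-3)
  Group 2: 'b' x 2 (positions 4-5)
  Group 3: 'c' x 2 (positions 6-7)
Total groups: 3

3


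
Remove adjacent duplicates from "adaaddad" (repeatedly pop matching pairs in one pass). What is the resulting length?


Input: adaaddad
Stack-based adjacent duplicate removal:
  Read 'a': push. Stack: a
  Read 'd': push. Stack: ad
  Read 'a': push. Stack: ada
  Read 'a': matches stack top 'a' => pop. Stack: ad
  Read 'd': matches stack top 'd' => pop. Stack: a
  Read 'd': push. Stack: ad
  Read 'a': push. Stack: ada
  Read 'd': push. Stack: adad
Final stack: "adad" (length 4)

4


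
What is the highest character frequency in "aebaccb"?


Input: aebaccb
Character counts:
  'a': 2
  'b': 2
  'c': 2
  'e': 1
Maximum frequency: 2

2


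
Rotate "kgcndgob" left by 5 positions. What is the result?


Input: "kgcndgob", rotate left by 5
First 5 characters: "kgcnd"
Remaining characters: "gob"
Concatenate remaining + first: "gob" + "kgcnd" = "gobkgcnd"

gobkgcnd


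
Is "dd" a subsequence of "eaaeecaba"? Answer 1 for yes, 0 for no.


Check if "dd" is a subsequence of "eaaeecaba"
Greedy scan:
  Position 0 ('e'): no match needed
  Position 1 ('a'): no match needed
  Position 2 ('a'): no match needed
  Position 3 ('e'): no match needed
  Position 4 ('e'): no match needed
  Position 5 ('c'): no match needed
  Position 6 ('a'): no match needed
  Position 7 ('b'): no match needed
  Position 8 ('a'): no match needed
Only matched 0/2 characters => not a subsequence

0


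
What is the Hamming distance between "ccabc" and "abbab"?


Comparing "ccabc" and "abbab" position by position:
  Position 0: 'c' vs 'a' => differ
  Position 1: 'c' vs 'b' => differ
  Position 2: 'a' vs 'b' => differ
  Position 3: 'b' vs 'a' => differ
  Position 4: 'c' vs 'b' => differ
Total differences (Hamming distance): 5

5


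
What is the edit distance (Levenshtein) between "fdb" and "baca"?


Computing edit distance: "fdb" -> "baca"
DP table:
           b    a    c    a
      0    1    2    3    4
  f   1    1    2    3    4
  d   2    2    2    3    4
  b   3    2    3    3    4
Edit distance = dp[3][4] = 4

4


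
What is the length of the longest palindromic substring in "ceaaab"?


Input: "ceaaab"
Checking substrings for palindromes:
  [2:5] "aaa" (len 3) => palindrome
  [2:4] "aa" (len 2) => palindrome
  [3:5] "aa" (len 2) => palindrome
Longest palindromic substring: "aaa" with length 3

3


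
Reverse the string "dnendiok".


Input: dnendiok
Reading characters right to left:
  Position 7: 'k'
  Position 6: 'o'
  Position 5: 'i'
  Position 4: 'd'
  Position 3: 'n'
  Position 2: 'e'
  Position 1: 'n'
  Position 0: 'd'
Reversed: koidnend

koidnend


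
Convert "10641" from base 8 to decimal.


Input: "10641" in base 8
Positional expansion:
  Digit '1' (value 1) x 8^4 = 4096
  Digit '0' (value 0) x 8^3 = 0
  Digit '6' (value 6) x 8^2 = 384
  Digit '4' (value 4) x 8^1 = 32
  Digit '1' (value 1) x 8^0 = 1
Sum = 4513

4513


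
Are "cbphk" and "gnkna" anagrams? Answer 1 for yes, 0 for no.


Strings: "cbphk", "gnkna"
Sorted first:  bchkp
Sorted second: agknn
Differ at position 0: 'b' vs 'a' => not anagrams

0


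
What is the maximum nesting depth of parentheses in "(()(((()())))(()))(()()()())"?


Input: "(()(((()())))(()))(()()()())"
Tracking depth:
  Position 0 '(': depth becomes 1
  Position 1 '(': depth becomes 2
  Position 2 ')': depth becomes 1
  Position 3 '(': depth becomes 2
  Position 4 '(': depth becomes 3
  Position 5 '(': depth becomes 4
  Position 6 '(': depth becomes 5
  Position 7 ')': depth becomes 4
  Position 8 '(': depth becomes 5
  Position 9 ')': depth becomes 4
  Position 10 ')': depth becomes 3
  Position 11 ')': depth becomes 2
  Position 12 ')': depth becomes 1
  Position 13 '(': depth becomes 2
  Position 14 '(': depth becomes 3
  Position 15 ')': depth becomes 2
  Position 16 ')': depth becomes 1
  Position 17 ')': depth becomes 0
  Position 18 '(': depth becomes 1
  Position 19 '(': depth becomes 2
  Position 20 ')': depth becomes 1
  Position 21 '(': depth becomes 2
  Position 22 ')': depth becomes 1
  Position 23 '(': depth becomes 2
  Position 24 ')': depth becomes 1
  Position 25 '(': depth becomes 2
  Position 26 ')': depth becomes 1
  Position 27 ')': depth becomes 0
Maximum depth reached: 5

5


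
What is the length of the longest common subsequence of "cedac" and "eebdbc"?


LCS of "cedac" and "eebdbc"
DP table:
           e    e    b    d    b    c
      0    0    0    0    0    0    0
  c   0    0    0    0    0    0    1
  e   0    1    1    1    1    1    1
  d   0    1    1    1    2    2    2
  a   0    1    1    1    2    2    2
  c   0    1    1    1    2    2    3
LCS length = dp[5][6] = 3

3


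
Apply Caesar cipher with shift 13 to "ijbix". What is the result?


Caesar cipher: shift "ijbix" by 13
  'i' (pos 8) + 13 = pos 21 = 'v'
  'j' (pos 9) + 13 = pos 22 = 'w'
  'b' (pos 1) + 13 = pos 14 = 'o'
  'i' (pos 8) + 13 = pos 21 = 'v'
  'x' (pos 23) + 13 = pos 10 = 'k'
Result: vwovk

vwovk


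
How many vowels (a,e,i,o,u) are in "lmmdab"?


Input: lmmdab
Checking each character:
  'l' at position 0: consonant
  'm' at position 1: consonant
  'm' at position 2: consonant
  'd' at position 3: consonant
  'a' at position 4: vowel (running total: 1)
  'b' at position 5: consonant
Total vowels: 1

1


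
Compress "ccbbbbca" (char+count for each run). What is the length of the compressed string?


Input: ccbbbbca
Runs:
  'c' x 2 => "c2"
  'b' x 4 => "b4"
  'c' x 1 => "c1"
  'a' x 1 => "a1"
Compressed: "c2b4c1a1"
Compressed length: 8

8


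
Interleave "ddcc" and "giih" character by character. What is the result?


Interleaving "ddcc" and "giih":
  Position 0: 'd' from first, 'g' from second => "dg"
  Position 1: 'd' from first, 'i' from second => "di"
  Position 2: 'c' from first, 'i' from second => "ci"
  Position 3: 'c' from first, 'h' from second => "ch"
Result: dgdicich

dgdicich


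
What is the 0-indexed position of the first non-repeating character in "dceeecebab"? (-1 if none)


Input: dceeecebab
Character frequencies:
  'a': 1
  'b': 2
  'c': 2
  'd': 1
  'e': 4
Scanning left to right for freq == 1:
  Position 0 ('d'): unique! => answer = 0

0


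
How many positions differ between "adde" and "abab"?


Comparing "adde" and "abab" position by position:
  Position 0: 'a' vs 'a' => same
  Position 1: 'd' vs 'b' => DIFFER
  Position 2: 'd' vs 'a' => DIFFER
  Position 3: 'e' vs 'b' => DIFFER
Positions that differ: 3

3


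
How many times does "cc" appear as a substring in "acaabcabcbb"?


Searching for "cc" in "acaabcabcbb"
Scanning each position:
  Position 0: "ac" => no
  Position 1: "ca" => no
  Position 2: "aa" => no
  Position 3: "ab" => no
  Position 4: "bc" => no
  Position 5: "ca" => no
  Position 6: "ab" => no
  Position 7: "bc" => no
  Position 8: "cb" => no
  Position 9: "bb" => no
Total occurrences: 0

0


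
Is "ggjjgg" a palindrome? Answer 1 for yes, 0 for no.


Input: ggjjgg
Reversed: ggjjgg
  Compare pos 0 ('g') with pos 5 ('g'): match
  Compare pos 1 ('g') with pos 4 ('g'): match
  Compare pos 2 ('j') with pos 3 ('j'): match
Result: palindrome

1


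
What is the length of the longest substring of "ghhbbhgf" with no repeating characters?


Input: "ghhbbhgf"
Sliding window (track last position of each char):
  Position 0 ('g'): window [0,0] length 1 -- new best
  Position 1 ('h'): window [0,1] length 2 -- new best
  Position 2 ('h'): repeat (last at 1), move window start to 2
  Position 2 ('h'): window [2,2] length 1
  Position 3 ('b'): window [2,3] length 2
  Position 4 ('b'): repeat (last at 3), move window start to 4
  Position 4 ('b'): window [4,4] length 1
  Position 5 ('h'): window [4,5] length 2
  Position 6 ('g'): window [4,6] length 3 -- new best
  Position 7 ('f'): window [4,7] length 4 -- new best
Longest substring with no repeats: "bhgf" with length 4

4


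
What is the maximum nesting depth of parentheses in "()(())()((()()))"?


Input: "()(())()((()()))"
Tracking depth:
  Position 0 '(': depth becomes 1
  Position 1 ')': depth becomes 0
  Position 2 '(': depth becomes 1
  Position 3 '(': depth becomes 2
  Position 4 ')': depth becomes 1
  Position 5 ')': depth becomes 0
  Position 6 '(': depth becomes 1
  Position 7 ')': depth becomes 0
  Position 8 '(': depth becomes 1
  Position 9 '(': depth becomes 2
  Position 10 '(': depth becomes 3
  Position 11 ')': depth becomes 2
  Position 12 '(': depth becomes 3
  Position 13 ')': depth becomes 2
  Position 14 ')': depth becomes 1
  Position 15 ')': depth becomes 0
Maximum depth reached: 3

3
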